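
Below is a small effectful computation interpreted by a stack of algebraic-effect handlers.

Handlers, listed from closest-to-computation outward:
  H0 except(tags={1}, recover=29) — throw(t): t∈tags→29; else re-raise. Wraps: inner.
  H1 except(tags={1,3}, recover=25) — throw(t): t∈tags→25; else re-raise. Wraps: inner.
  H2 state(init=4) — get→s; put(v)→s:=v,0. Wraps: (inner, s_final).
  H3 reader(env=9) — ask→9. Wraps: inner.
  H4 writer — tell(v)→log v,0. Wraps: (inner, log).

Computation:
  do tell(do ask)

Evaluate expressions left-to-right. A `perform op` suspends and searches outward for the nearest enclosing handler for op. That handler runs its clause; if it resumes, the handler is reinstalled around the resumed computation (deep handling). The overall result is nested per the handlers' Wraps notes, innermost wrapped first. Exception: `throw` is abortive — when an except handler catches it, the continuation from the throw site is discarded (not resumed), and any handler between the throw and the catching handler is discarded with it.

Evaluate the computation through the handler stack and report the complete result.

Working:
ask @ H3 ⇒ 9
tell(9) @ H4 ⇒ log+=9
H0 returns 0
H1 returns 0
H2 returns (0, 4)
H3 returns (0, 4)
H4 returns ((0, 4), (9))
= ((0, 4), (9))

Answer: ((0, 4), (9))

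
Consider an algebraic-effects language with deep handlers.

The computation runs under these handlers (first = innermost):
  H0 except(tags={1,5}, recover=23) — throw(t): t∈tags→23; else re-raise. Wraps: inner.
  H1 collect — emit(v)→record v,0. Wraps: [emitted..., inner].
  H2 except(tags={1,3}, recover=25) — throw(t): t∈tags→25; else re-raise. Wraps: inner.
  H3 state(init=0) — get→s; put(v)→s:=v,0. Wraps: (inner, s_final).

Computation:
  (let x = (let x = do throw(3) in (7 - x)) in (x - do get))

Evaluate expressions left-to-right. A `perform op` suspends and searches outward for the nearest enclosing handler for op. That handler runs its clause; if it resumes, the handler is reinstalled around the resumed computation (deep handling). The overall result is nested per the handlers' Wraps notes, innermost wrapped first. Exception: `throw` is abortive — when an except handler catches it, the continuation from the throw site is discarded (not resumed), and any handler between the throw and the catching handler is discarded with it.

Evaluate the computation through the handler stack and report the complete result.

Answer: (25, 0)

Evaluation trace:
throw(3) @ H0 re-raised
throw(3) @ H2 caught ⇒ 25
H3 returns (25, 0)
= (25, 0)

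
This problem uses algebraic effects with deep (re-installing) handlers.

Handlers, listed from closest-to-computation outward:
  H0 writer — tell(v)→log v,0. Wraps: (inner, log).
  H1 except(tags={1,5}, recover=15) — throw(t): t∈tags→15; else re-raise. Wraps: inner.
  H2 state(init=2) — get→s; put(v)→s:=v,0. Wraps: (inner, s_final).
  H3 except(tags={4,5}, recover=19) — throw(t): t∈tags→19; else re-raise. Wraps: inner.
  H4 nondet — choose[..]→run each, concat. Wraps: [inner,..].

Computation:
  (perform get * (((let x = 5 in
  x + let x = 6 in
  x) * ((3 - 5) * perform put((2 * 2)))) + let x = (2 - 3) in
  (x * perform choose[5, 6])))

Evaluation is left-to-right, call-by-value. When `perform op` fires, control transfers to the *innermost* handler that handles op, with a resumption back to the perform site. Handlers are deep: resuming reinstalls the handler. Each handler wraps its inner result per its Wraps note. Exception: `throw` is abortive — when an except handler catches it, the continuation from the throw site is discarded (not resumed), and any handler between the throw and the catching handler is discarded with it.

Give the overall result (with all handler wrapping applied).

Evaluation trace:
get @ H2 ⇒ 2
put(4) @ H2 ⇒ s:=4
choose[5, 6] @ H4
  branch[0] choose=5:
    H0 returns (-10, ())
    H1 returns (-10, ())
    H2 returns ((-10, ()), 4)
    H3 returns ((-10, ()), 4)
    H4 returns [((-10, ()), 4)]
  branch[1] choose=6:
    H0 returns (-12, ())
    H1 returns (-12, ())
    H2 returns ((-12, ()), 4)
    H3 returns ((-12, ()), 4)
    H4 returns [((-12, ()), 4)]
= [((-10, ()), 4), ((-12, ()), 4)]

Answer: [((-10, ()), 4), ((-12, ()), 4)]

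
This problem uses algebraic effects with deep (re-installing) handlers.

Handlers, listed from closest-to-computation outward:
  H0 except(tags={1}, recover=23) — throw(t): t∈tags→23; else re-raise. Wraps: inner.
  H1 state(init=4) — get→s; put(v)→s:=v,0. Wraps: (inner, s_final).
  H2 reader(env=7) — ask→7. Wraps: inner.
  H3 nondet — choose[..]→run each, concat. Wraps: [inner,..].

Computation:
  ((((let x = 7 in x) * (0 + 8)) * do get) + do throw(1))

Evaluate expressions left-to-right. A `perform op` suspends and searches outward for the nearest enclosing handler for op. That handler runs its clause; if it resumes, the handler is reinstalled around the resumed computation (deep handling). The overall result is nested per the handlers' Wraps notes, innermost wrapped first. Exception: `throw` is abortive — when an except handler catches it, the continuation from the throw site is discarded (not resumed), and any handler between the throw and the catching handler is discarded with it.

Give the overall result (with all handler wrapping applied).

Answer: [(23, 4)]

Working:
get @ H1 ⇒ 4
throw(1) @ H0 caught ⇒ 23
H1 returns (23, 4)
H2 returns (23, 4)
H3 returns [(23, 4)]
= [(23, 4)]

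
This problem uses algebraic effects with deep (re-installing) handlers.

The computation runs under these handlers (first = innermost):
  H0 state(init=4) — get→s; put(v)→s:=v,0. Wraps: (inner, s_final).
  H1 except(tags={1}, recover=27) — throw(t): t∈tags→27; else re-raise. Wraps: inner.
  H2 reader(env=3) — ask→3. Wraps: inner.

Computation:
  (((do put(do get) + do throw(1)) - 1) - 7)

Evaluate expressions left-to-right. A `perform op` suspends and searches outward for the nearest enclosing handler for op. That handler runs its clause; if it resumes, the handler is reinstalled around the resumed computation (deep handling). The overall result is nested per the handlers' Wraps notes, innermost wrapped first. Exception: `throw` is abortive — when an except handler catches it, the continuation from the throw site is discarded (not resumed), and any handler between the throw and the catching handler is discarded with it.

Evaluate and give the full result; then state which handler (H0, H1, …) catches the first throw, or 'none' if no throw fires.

Answer: 27 ; first throw caught by: H1

Evaluation trace:
get @ H0 ⇒ 4
put(4) @ H0 ⇒ s:=4
throw(1) @ H1 caught ⇒ 27
H2 returns 27
= 27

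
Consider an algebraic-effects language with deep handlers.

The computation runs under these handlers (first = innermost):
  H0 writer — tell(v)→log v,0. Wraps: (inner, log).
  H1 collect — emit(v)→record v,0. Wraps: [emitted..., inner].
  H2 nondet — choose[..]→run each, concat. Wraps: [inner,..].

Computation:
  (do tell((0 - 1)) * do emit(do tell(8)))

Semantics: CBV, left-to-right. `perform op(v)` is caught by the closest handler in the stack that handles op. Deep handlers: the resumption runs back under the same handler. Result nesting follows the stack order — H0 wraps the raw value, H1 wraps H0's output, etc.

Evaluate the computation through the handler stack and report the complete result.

Answer: [[0, (0, (-1, 8))]]

Evaluation trace:
tell(-1) @ H0 ⇒ log+=-1
tell(8) @ H0 ⇒ log+=8
emit(0) @ H1 ⇒ out+=0
H0 returns (0, (-1, 8))
H1 returns [0, (0, (-1, 8))]
H2 returns [[0, (0, (-1, 8))]]
= [[0, (0, (-1, 8))]]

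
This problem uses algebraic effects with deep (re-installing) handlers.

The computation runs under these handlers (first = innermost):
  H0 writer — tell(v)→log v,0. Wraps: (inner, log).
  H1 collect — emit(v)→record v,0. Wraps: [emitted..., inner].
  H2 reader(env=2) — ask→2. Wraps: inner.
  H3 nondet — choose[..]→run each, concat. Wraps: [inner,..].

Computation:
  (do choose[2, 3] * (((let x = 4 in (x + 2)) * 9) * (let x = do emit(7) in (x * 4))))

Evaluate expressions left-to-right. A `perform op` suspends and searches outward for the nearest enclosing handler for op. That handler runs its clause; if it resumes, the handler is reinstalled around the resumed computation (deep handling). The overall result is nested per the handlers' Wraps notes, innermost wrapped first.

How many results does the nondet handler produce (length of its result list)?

Answer: 2

Step-by-step:
choose[2, 3] @ H3
  branch[0] choose=2:
    emit(7) @ H1 ⇒ out+=7
    H0 returns (0, ())
    H1 returns [7, (0, ())]
    H2 returns [7, (0, ())]
    H3 returns [[7, (0, ())]]
  branch[1] choose=3:
    emit(7) @ H1 ⇒ out+=7
    H0 returns (0, ())
    H1 returns [7, (0, ())]
    H2 returns [7, (0, ())]
    H3 returns [[7, (0, ())]]
= [[7, (0, ())], [7, (0, ())]]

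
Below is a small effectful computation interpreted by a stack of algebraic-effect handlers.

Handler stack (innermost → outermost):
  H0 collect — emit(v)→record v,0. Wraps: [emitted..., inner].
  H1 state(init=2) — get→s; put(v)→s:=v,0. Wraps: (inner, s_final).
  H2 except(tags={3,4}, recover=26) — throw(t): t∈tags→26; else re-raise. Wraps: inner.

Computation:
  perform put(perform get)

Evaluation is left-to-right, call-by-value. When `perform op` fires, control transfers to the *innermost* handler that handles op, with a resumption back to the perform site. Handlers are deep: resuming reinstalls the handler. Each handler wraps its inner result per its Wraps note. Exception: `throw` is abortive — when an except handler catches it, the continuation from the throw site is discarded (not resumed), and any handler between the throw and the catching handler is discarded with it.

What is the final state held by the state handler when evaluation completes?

Working:
get @ H1 ⇒ 2
put(2) @ H1 ⇒ s:=2
H0 returns [0]
H1 returns ([0], 2)
H2 returns ([0], 2)
= ([0], 2)

Answer: 2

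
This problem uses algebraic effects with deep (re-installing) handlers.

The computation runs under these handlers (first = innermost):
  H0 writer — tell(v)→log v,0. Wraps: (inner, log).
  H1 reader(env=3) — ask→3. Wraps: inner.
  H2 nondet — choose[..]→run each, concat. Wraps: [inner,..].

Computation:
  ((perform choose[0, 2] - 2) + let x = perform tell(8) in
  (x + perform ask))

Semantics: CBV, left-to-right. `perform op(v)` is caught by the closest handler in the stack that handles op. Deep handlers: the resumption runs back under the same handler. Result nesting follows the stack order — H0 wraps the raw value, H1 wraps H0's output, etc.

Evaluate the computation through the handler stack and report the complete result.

Working:
choose[0, 2] @ H2
  branch[0] choose=0:
    tell(8) @ H0 ⇒ log+=8
    ask @ H1 ⇒ 3
    H0 returns (1, (8))
    H1 returns (1, (8))
    H2 returns [(1, (8))]
  branch[1] choose=2:
    tell(8) @ H0 ⇒ log+=8
    ask @ H1 ⇒ 3
    H0 returns (3, (8))
    H1 returns (3, (8))
    H2 returns [(3, (8))]
= [(1, (8)), (3, (8))]

Answer: [(1, (8)), (3, (8))]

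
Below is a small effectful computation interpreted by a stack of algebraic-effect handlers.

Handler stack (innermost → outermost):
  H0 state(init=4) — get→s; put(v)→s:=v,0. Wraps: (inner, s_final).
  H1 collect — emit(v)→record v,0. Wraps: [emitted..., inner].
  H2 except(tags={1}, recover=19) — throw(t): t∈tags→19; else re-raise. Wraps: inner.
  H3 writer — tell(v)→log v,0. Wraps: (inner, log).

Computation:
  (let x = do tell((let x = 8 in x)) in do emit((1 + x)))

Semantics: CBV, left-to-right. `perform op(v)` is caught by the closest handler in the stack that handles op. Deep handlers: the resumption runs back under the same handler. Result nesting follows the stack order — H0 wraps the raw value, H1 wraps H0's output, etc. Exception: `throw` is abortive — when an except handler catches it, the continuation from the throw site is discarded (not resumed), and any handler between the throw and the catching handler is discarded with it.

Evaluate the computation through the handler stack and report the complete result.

Answer: ([1, (0, 4)], (8))

Working:
tell(8) @ H3 ⇒ log+=8
emit(1) @ H1 ⇒ out+=1
H0 returns (0, 4)
H1 returns [1, (0, 4)]
H2 returns [1, (0, 4)]
H3 returns ([1, (0, 4)], (8))
= ([1, (0, 4)], (8))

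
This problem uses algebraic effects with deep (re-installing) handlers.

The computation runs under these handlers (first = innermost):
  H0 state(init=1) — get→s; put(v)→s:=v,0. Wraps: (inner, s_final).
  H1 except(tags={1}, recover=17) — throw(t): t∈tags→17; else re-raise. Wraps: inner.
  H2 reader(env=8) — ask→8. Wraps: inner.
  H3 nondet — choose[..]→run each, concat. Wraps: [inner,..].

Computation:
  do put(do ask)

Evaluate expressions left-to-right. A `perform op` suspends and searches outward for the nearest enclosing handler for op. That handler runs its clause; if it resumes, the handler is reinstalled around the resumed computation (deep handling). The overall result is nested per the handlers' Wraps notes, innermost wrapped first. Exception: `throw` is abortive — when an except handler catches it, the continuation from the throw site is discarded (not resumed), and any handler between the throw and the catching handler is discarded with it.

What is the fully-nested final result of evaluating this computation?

Evaluation trace:
ask @ H2 ⇒ 8
put(8) @ H0 ⇒ s:=8
H0 returns (0, 8)
H1 returns (0, 8)
H2 returns (0, 8)
H3 returns [(0, 8)]
= [(0, 8)]

Answer: [(0, 8)]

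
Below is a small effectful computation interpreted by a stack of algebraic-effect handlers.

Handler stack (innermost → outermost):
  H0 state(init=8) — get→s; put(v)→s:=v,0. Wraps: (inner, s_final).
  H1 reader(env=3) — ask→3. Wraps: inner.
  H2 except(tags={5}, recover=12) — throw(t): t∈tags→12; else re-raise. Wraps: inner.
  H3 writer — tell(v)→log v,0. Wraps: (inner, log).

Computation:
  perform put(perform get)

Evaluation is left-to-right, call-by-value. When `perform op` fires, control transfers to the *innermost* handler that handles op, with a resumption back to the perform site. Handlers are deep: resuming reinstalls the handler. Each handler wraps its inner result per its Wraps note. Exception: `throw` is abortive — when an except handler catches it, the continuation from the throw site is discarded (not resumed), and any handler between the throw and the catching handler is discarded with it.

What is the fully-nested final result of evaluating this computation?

Working:
get @ H0 ⇒ 8
put(8) @ H0 ⇒ s:=8
H0 returns (0, 8)
H1 returns (0, 8)
H2 returns (0, 8)
H3 returns ((0, 8), ())
= ((0, 8), ())

Answer: ((0, 8), ())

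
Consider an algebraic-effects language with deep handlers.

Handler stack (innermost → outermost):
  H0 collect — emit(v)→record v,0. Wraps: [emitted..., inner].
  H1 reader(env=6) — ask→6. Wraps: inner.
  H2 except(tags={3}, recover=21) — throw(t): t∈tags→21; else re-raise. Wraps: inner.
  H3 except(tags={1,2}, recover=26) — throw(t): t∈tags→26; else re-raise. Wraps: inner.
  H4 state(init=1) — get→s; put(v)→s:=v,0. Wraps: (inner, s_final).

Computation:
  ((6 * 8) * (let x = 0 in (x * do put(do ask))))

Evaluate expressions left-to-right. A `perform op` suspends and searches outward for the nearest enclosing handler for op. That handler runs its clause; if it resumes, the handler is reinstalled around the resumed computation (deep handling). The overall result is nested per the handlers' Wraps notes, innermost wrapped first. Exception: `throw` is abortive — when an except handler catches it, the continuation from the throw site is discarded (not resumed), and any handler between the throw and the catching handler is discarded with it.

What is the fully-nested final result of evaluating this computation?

Answer: ([0], 6)

Step-by-step:
ask @ H1 ⇒ 6
put(6) @ H4 ⇒ s:=6
H0 returns [0]
H1 returns [0]
H2 returns [0]
H3 returns [0]
H4 returns ([0], 6)
= ([0], 6)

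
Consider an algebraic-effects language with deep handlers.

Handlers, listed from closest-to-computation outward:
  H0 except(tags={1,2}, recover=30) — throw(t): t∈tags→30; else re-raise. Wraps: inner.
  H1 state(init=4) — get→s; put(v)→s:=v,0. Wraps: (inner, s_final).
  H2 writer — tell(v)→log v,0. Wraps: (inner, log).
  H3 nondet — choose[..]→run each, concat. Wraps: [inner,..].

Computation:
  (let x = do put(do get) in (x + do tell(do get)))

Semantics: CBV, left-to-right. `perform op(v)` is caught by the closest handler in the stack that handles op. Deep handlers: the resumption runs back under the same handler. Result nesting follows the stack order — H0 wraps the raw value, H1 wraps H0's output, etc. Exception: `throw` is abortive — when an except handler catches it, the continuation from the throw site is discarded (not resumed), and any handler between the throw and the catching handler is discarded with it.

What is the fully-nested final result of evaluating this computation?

Evaluation trace:
get @ H1 ⇒ 4
put(4) @ H1 ⇒ s:=4
get @ H1 ⇒ 4
tell(4) @ H2 ⇒ log+=4
H0 returns 0
H1 returns (0, 4)
H2 returns ((0, 4), (4))
H3 returns [((0, 4), (4))]
= [((0, 4), (4))]

Answer: [((0, 4), (4))]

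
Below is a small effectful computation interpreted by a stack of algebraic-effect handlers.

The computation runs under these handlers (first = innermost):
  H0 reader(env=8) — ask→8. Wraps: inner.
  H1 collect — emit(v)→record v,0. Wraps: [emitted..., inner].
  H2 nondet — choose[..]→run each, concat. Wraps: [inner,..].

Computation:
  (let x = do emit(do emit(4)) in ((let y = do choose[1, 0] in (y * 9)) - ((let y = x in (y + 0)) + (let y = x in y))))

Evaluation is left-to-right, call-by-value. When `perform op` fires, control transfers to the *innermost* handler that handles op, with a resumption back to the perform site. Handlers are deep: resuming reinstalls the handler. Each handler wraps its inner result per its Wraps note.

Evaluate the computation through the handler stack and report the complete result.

Evaluation trace:
emit(4) @ H1 ⇒ out+=4
emit(0) @ H1 ⇒ out+=0
choose[1, 0] @ H2
  branch[0] choose=1:
    H0 returns 9
    H1 returns [4, 0, 9]
    H2 returns [[4, 0, 9]]
  branch[1] choose=0:
    H0 returns 0
    H1 returns [4, 0, 0]
    H2 returns [[4, 0, 0]]
= [[4, 0, 9], [4, 0, 0]]

Answer: [[4, 0, 9], [4, 0, 0]]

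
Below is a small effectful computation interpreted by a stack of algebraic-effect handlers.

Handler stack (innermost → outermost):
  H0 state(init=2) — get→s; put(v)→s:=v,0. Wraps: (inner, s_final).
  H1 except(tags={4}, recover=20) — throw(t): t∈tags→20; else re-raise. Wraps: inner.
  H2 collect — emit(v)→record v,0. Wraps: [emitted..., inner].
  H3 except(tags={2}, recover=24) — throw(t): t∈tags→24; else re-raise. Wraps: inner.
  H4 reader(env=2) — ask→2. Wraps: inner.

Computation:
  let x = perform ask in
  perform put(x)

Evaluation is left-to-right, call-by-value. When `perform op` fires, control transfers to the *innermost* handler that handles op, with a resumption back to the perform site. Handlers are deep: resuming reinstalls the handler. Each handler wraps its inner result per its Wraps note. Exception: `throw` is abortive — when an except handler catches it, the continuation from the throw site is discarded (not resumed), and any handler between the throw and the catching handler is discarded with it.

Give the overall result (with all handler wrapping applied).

Step-by-step:
ask @ H4 ⇒ 2
put(2) @ H0 ⇒ s:=2
H0 returns (0, 2)
H1 returns (0, 2)
H2 returns [(0, 2)]
H3 returns [(0, 2)]
H4 returns [(0, 2)]
= [(0, 2)]

Answer: [(0, 2)]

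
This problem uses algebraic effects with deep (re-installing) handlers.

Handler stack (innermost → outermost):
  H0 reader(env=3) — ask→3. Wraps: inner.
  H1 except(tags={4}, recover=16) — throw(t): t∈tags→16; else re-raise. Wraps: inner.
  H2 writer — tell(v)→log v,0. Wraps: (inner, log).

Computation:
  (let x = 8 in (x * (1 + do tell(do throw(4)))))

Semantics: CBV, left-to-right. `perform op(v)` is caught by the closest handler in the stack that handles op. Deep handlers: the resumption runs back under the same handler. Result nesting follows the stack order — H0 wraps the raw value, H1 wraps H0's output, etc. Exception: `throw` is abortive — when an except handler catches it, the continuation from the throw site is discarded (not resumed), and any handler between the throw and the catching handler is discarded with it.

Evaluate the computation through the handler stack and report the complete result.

Step-by-step:
throw(4) @ H1 caught ⇒ 16
H2 returns (16, ())
= (16, ())

Answer: (16, ())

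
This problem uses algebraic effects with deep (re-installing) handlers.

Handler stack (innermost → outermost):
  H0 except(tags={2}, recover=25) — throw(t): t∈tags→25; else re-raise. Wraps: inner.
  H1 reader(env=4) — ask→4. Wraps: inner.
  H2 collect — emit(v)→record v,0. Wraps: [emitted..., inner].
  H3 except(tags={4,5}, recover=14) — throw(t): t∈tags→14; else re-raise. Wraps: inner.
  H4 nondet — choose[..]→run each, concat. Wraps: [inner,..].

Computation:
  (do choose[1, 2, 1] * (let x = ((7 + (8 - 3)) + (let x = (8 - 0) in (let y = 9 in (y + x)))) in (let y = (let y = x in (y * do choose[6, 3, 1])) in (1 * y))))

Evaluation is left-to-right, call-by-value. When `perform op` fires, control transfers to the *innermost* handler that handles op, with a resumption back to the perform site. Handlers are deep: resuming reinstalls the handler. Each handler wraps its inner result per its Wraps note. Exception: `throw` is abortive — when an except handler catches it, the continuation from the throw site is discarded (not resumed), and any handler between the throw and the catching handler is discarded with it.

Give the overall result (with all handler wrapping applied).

Working:
choose[1, 2, 1] @ H4
  branch[0] choose=1:
    choose[6, 3, 1] @ H4
      branch[0] choose=6:
        H0 returns 174
        H1 returns 174
        H2 returns [174]
        H3 returns [174]
        H4 returns [[174]]
      branch[1] choose=3:
        H0 returns 87
        H1 returns 87
        H2 returns [87]
        H3 returns [87]
        H4 returns [[87]]
      branch[2] choose=1:
        H0 returns 29
        H1 returns 29
        H2 returns [29]
        H3 returns [29]
        H4 returns [[29]]
  branch[1] choose=2:
    choose[6, 3, 1] @ H4
      branch[0] choose=6:
        H0 returns 348
        H1 returns 348
        H2 returns [348]
        H3 returns [348]
        H4 returns [[348]]
      branch[1] choose=3:
        H0 returns 174
        H1 returns 174
        H2 returns [174]
        H3 returns [174]
        H4 returns [[174]]
      branch[2] choose=1:
        H0 returns 58
        H1 returns 58
        H2 returns [58]
        H3 returns [58]
        H4 returns [[58]]
  branch[2] choose=1:
    choose[6, 3, 1] @ H4
      branch[0] choose=6:
        H0 returns 174
        H1 returns 174
        H2 returns [174]
        H3 returns [174]
        H4 returns [[174]]
      branch[1] choose=3:
        H0 returns 87
        H1 returns 87
        H2 returns [87]
        H3 returns [87]
        H4 returns [[87]]
      branch[2] choose=1:
        H0 returns 29
        H1 returns 29
        H2 returns [29]
        H3 returns [29]
        H4 returns [[29]]
= [[174], [87], [29], [348], [174], [58], [174], [87], [29]]

Answer: [[174], [87], [29], [348], [174], [58], [174], [87], [29]]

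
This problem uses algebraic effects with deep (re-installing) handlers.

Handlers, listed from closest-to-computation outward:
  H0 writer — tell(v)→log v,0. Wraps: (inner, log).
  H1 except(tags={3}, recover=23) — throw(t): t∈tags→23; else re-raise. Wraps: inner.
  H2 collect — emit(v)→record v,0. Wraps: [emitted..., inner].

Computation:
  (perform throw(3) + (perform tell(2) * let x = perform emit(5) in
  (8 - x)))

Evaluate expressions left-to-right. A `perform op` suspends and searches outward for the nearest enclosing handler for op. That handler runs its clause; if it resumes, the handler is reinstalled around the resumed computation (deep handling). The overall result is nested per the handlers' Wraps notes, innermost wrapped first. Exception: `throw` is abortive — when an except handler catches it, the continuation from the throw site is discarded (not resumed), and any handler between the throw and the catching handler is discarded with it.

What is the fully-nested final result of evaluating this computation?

Working:
throw(3) @ H1 caught ⇒ 23
H2 returns [23]
= [23]

Answer: [23]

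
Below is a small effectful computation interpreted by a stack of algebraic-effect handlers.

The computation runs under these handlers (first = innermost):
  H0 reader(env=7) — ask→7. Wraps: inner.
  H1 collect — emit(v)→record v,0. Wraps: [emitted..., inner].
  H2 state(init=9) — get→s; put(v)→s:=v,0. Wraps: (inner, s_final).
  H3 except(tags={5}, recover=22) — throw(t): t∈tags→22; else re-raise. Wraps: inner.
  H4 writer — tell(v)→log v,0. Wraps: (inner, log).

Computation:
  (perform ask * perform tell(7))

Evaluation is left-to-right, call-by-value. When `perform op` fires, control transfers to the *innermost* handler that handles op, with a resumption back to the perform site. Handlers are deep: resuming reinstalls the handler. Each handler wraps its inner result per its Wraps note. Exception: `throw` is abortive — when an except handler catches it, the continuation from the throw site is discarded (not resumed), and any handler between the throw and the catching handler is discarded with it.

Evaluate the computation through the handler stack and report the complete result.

Answer: (([0], 9), (7))

Evaluation trace:
ask @ H0 ⇒ 7
tell(7) @ H4 ⇒ log+=7
H0 returns 0
H1 returns [0]
H2 returns ([0], 9)
H3 returns ([0], 9)
H4 returns (([0], 9), (7))
= (([0], 9), (7))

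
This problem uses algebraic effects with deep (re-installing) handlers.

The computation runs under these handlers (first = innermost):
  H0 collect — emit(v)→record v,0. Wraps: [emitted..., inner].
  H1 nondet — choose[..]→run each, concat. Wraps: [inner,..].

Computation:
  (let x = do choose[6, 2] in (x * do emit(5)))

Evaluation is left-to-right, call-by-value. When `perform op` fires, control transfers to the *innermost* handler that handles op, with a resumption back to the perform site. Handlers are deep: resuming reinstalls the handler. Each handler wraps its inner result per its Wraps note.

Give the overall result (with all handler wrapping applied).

Working:
choose[6, 2] @ H1
  branch[0] choose=6:
    emit(5) @ H0 ⇒ out+=5
    H0 returns [5, 0]
    H1 returns [[5, 0]]
  branch[1] choose=2:
    emit(5) @ H0 ⇒ out+=5
    H0 returns [5, 0]
    H1 returns [[5, 0]]
= [[5, 0], [5, 0]]

Answer: [[5, 0], [5, 0]]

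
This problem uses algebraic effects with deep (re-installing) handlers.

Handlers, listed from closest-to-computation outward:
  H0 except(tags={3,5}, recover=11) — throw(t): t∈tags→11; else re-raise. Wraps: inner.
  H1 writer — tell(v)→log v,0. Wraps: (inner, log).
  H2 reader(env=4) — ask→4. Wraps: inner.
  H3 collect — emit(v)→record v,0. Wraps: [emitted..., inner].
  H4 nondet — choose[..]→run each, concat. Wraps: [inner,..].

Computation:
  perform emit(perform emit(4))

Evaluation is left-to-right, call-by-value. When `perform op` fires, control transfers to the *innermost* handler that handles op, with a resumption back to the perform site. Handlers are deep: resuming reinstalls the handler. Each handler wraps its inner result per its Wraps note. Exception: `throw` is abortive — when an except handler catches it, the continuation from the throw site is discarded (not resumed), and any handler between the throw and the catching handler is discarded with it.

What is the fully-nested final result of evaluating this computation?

Answer: [[4, 0, (0, ())]]

Evaluation trace:
emit(4) @ H3 ⇒ out+=4
emit(0) @ H3 ⇒ out+=0
H0 returns 0
H1 returns (0, ())
H2 returns (0, ())
H3 returns [4, 0, (0, ())]
H4 returns [[4, 0, (0, ())]]
= [[4, 0, (0, ())]]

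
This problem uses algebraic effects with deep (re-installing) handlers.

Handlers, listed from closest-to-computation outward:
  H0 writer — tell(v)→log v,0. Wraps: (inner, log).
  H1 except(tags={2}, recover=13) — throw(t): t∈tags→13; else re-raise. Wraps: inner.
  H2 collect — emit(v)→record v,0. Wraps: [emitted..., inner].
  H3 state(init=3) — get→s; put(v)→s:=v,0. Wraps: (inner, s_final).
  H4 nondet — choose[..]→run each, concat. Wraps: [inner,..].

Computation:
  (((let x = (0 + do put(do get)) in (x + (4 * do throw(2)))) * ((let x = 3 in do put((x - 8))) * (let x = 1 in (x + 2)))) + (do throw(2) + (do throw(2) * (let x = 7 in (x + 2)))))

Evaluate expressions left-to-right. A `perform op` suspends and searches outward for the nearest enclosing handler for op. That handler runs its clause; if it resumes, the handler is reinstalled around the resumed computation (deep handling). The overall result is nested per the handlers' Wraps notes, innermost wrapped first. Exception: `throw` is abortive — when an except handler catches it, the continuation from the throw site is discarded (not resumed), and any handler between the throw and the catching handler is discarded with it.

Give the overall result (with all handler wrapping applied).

Answer: [([13], 3)]

Evaluation trace:
get @ H3 ⇒ 3
put(3) @ H3 ⇒ s:=3
throw(2) @ H1 caught ⇒ 13
H2 returns [13]
H3 returns ([13], 3)
H4 returns [([13], 3)]
= [([13], 3)]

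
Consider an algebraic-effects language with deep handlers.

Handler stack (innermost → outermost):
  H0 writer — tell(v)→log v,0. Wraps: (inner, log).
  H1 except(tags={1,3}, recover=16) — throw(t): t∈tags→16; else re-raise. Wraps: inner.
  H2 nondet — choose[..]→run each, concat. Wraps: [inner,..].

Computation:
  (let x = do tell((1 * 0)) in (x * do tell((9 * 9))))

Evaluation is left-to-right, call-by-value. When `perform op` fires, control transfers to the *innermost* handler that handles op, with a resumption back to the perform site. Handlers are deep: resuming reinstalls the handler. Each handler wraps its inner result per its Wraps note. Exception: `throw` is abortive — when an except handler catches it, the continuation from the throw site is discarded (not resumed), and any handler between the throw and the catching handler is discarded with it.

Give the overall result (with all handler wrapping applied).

Step-by-step:
tell(0) @ H0 ⇒ log+=0
tell(81) @ H0 ⇒ log+=81
H0 returns (0, (0, 81))
H1 returns (0, (0, 81))
H2 returns [(0, (0, 81))]
= [(0, (0, 81))]

Answer: [(0, (0, 81))]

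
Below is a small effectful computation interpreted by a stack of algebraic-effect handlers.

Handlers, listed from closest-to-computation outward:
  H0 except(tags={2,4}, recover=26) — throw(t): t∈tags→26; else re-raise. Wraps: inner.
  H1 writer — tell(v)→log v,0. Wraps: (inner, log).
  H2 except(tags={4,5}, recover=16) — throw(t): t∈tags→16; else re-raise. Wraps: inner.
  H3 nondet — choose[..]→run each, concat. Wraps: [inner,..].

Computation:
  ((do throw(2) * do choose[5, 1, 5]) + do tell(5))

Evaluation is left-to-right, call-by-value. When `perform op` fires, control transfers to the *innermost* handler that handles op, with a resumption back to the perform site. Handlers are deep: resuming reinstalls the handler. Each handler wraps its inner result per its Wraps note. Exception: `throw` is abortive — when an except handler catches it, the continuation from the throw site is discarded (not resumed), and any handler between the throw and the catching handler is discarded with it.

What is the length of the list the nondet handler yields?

Evaluation trace:
throw(2) @ H0 caught ⇒ 26
H1 returns (26, ())
H2 returns (26, ())
H3 returns [(26, ())]
= [(26, ())]

Answer: 1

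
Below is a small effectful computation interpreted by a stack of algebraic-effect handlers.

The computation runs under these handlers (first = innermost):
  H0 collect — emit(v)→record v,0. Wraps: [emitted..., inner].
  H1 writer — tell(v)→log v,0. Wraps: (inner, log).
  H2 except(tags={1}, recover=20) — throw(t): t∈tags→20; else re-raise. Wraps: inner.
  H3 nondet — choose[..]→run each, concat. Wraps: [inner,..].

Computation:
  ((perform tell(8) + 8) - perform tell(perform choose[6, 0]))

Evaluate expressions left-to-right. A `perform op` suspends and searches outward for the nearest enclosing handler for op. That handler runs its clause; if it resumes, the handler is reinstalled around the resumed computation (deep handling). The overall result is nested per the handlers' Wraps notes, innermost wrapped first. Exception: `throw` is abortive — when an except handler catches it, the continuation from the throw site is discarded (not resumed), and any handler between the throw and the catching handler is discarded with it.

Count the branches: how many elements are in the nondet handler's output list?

Answer: 2

Working:
tell(8) @ H1 ⇒ log+=8
choose[6, 0] @ H3
  branch[0] choose=6:
    tell(6) @ H1 ⇒ log+=6
    H0 returns [8]
    H1 returns ([8], (8, 6))
    H2 returns ([8], (8, 6))
    H3 returns [([8], (8, 6))]
  branch[1] choose=0:
    tell(0) @ H1 ⇒ log+=0
    H0 returns [8]
    H1 returns ([8], (8, 0))
    H2 returns ([8], (8, 0))
    H3 returns [([8], (8, 0))]
= [([8], (8, 6)), ([8], (8, 0))]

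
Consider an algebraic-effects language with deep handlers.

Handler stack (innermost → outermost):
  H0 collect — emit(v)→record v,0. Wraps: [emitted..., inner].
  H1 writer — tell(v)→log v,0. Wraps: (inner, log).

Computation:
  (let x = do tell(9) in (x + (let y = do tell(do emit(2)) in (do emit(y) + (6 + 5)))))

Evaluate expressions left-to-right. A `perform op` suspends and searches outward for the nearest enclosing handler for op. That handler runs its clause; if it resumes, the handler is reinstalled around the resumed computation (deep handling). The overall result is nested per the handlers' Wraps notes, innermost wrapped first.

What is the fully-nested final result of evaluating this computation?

Answer: ([2, 0, 11], (9, 0))

Step-by-step:
tell(9) @ H1 ⇒ log+=9
emit(2) @ H0 ⇒ out+=2
tell(0) @ H1 ⇒ log+=0
emit(0) @ H0 ⇒ out+=0
H0 returns [2, 0, 11]
H1 returns ([2, 0, 11], (9, 0))
= ([2, 0, 11], (9, 0))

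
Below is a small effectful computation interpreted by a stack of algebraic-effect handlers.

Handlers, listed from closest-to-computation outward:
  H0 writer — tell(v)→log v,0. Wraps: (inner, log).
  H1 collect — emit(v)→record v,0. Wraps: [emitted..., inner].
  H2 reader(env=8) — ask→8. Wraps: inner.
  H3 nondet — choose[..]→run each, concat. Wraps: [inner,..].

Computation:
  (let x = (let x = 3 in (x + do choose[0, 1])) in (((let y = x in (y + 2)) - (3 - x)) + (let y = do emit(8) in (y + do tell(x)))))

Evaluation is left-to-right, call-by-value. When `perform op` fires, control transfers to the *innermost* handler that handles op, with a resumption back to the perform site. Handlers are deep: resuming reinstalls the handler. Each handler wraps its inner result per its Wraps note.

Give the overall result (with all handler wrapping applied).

Answer: [[8, (5, (3))], [8, (7, (4))]]

Working:
choose[0, 1] @ H3
  branch[0] choose=0:
    emit(8) @ H1 ⇒ out+=8
    tell(3) @ H0 ⇒ log+=3
    H0 returns (5, (3))
    H1 returns [8, (5, (3))]
    H2 returns [8, (5, (3))]
    H3 returns [[8, (5, (3))]]
  branch[1] choose=1:
    emit(8) @ H1 ⇒ out+=8
    tell(4) @ H0 ⇒ log+=4
    H0 returns (7, (4))
    H1 returns [8, (7, (4))]
    H2 returns [8, (7, (4))]
    H3 returns [[8, (7, (4))]]
= [[8, (5, (3))], [8, (7, (4))]]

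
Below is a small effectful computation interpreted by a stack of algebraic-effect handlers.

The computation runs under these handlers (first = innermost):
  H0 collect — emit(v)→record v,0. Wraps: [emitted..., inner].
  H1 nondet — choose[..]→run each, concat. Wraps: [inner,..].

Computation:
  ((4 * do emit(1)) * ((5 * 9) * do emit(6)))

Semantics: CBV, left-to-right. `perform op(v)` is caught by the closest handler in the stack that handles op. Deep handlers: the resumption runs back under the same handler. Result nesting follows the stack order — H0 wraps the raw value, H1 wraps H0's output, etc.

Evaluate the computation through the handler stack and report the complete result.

Evaluation trace:
emit(1) @ H0 ⇒ out+=1
emit(6) @ H0 ⇒ out+=6
H0 returns [1, 6, 0]
H1 returns [[1, 6, 0]]
= [[1, 6, 0]]

Answer: [[1, 6, 0]]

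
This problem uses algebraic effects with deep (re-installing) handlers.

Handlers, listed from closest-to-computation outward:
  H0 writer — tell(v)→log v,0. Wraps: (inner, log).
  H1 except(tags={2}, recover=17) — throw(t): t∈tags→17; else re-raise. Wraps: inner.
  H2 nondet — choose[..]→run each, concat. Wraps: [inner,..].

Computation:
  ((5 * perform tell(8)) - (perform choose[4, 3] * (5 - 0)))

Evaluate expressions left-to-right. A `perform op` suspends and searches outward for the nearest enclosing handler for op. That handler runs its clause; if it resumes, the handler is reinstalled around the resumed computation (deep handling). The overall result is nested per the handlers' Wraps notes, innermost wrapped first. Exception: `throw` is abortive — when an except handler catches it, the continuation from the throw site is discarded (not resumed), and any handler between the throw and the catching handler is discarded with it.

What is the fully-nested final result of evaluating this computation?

Answer: [(-20, (8)), (-15, (8))]

Step-by-step:
tell(8) @ H0 ⇒ log+=8
choose[4, 3] @ H2
  branch[0] choose=4:
    H0 returns (-20, (8))
    H1 returns (-20, (8))
    H2 returns [(-20, (8))]
  branch[1] choose=3:
    H0 returns (-15, (8))
    H1 returns (-15, (8))
    H2 returns [(-15, (8))]
= [(-20, (8)), (-15, (8))]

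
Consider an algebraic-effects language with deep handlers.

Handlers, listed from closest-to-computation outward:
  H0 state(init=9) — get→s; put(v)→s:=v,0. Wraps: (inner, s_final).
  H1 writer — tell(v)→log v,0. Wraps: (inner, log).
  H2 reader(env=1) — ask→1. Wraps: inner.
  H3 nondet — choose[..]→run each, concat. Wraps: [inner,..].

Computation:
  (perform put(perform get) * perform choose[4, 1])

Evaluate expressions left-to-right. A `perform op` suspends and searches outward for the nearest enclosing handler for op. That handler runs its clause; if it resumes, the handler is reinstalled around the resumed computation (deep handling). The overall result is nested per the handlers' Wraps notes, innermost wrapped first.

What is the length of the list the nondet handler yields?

Step-by-step:
get @ H0 ⇒ 9
put(9) @ H0 ⇒ s:=9
choose[4, 1] @ H3
  branch[0] choose=4:
    H0 returns (0, 9)
    H1 returns ((0, 9), ())
    H2 returns ((0, 9), ())
    H3 returns [((0, 9), ())]
  branch[1] choose=1:
    H0 returns (0, 9)
    H1 returns ((0, 9), ())
    H2 returns ((0, 9), ())
    H3 returns [((0, 9), ())]
= [((0, 9), ()), ((0, 9), ())]

Answer: 2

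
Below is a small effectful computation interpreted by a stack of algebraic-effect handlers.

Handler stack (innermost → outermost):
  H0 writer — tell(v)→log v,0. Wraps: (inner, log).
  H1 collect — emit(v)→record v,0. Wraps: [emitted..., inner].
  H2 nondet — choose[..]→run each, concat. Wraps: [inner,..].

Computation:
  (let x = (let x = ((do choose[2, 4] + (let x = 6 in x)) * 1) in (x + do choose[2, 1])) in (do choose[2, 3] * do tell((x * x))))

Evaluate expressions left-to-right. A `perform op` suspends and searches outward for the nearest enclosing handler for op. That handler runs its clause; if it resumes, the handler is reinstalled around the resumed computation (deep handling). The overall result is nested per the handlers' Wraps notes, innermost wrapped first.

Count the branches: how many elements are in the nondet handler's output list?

Working:
choose[2, 4] @ H2
  branch[0] choose=2:
    choose[2, 1] @ H2
      branch[0] choose=2:
        choose[2, 3] @ H2
          branch[0] choose=2:
            tell(100) @ H0 ⇒ log+=100
            H0 returns (0, (100))
            H1 returns [(0, (100))]
            H2 returns [[(0, (100))]]
          branch[1] choose=3:
            tell(100) @ H0 ⇒ log+=100
            H0 returns (0, (100))
            H1 returns [(0, (100))]
            H2 returns [[(0, (100))]]
      branch[1] choose=1:
        choose[2, 3] @ H2
          branch[0] choose=2:
            tell(81) @ H0 ⇒ log+=81
            H0 returns (0, (81))
            H1 returns [(0, (81))]
            H2 returns [[(0, (81))]]
          branch[1] choose=3:
            tell(81) @ H0 ⇒ log+=81
            H0 returns (0, (81))
            H1 returns [(0, (81))]
            H2 returns [[(0, (81))]]
  branch[1] choose=4:
    choose[2, 1] @ H2
      branch[0] choose=2:
        choose[2, 3] @ H2
          branch[0] choose=2:
            tell(144) @ H0 ⇒ log+=144
            H0 returns (0, (144))
            H1 returns [(0, (144))]
            H2 returns [[(0, (144))]]
          branch[1] choose=3:
            tell(144) @ H0 ⇒ log+=144
            H0 returns (0, (144))
            H1 returns [(0, (144))]
            H2 returns [[(0, (144))]]
      branch[1] choose=1:
        choose[2, 3] @ H2
          branch[0] choose=2:
            tell(121) @ H0 ⇒ log+=121
            H0 returns (0, (121))
            H1 returns [(0, (121))]
            H2 returns [[(0, (121))]]
          branch[1] choose=3:
            tell(121) @ H0 ⇒ log+=121
            H0 returns (0, (121))
            H1 returns [(0, (121))]
            H2 returns [[(0, (121))]]
= [[(0, (100))], [(0, (100))], [(0, (81))], [(0, (81))], [(0, (144))], [(0, (144))], [(0, (121))], [(0, (121))]]

Answer: 8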